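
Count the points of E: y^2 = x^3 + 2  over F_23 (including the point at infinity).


For each x in F_23, count y with y^2 = x^3 + 0 x + 2 mod 23:
  x = 0: RHS = 2, y in [5, 18]  -> 2 point(s)
  x = 1: RHS = 3, y in [7, 16]  -> 2 point(s)
  x = 3: RHS = 6, y in [11, 12]  -> 2 point(s)
  x = 5: RHS = 12, y in [9, 14]  -> 2 point(s)
  x = 7: RHS = 0, y in [0]  -> 1 point(s)
  x = 8: RHS = 8, y in [10, 13]  -> 2 point(s)
  x = 9: RHS = 18, y in [8, 15]  -> 2 point(s)
  x = 10: RHS = 13, y in [6, 17]  -> 2 point(s)
  x = 14: RHS = 9, y in [3, 20]  -> 2 point(s)
  x = 16: RHS = 4, y in [2, 21]  -> 2 point(s)
  x = 17: RHS = 16, y in [4, 19]  -> 2 point(s)
  x = 22: RHS = 1, y in [1, 22]  -> 2 point(s)
Affine points: 23. Add the point at infinity: total = 24.

#E(F_23) = 24


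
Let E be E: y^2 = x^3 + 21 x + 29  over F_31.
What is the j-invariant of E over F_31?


Delta = -16(4 a^3 + 27 b^2) mod 31 = 24
-1728 * (4 a)^3 = -1728 * (4*21)^3 mod 31 = 27
j = 27 * 24^(-1) mod 31 = 5

j = 5 (mod 31)


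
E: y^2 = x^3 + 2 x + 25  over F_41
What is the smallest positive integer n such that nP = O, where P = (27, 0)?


Compute successive multiples of P until we hit O:
  1P = (27, 0)
  2P = O

ord(P) = 2


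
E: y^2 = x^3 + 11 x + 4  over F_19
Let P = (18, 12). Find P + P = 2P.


Doubling: s = (3 x1^2 + a) / (2 y1)
s = (3*18^2 + 11) / (2*12) mod 19 = 18
x3 = s^2 - 2 x1 mod 19 = 18^2 - 2*18 = 3
y3 = s (x1 - x3) - y1 mod 19 = 18 * (18 - 3) - 12 = 11

2P = (3, 11)


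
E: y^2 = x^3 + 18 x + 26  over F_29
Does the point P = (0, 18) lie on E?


Check whether y^2 = x^3 + 18 x + 26 (mod 29) for (x, y) = (0, 18).
LHS: y^2 = 18^2 mod 29 = 5
RHS: x^3 + 18 x + 26 = 0^3 + 18*0 + 26 mod 29 = 26
LHS != RHS

No, not on the curve


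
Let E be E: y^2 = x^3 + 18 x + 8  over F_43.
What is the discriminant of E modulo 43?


4 a^3 + 27 b^2 = 4*18^3 + 27*8^2 = 23328 + 1728 = 25056
Delta = -16 * (25056) = -400896
Delta mod 43 = 36

Delta = 36 (mod 43)


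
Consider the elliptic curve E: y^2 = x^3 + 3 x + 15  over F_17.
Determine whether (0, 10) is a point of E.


Check whether y^2 = x^3 + 3 x + 15 (mod 17) for (x, y) = (0, 10).
LHS: y^2 = 10^2 mod 17 = 15
RHS: x^3 + 3 x + 15 = 0^3 + 3*0 + 15 mod 17 = 15
LHS = RHS

Yes, on the curve


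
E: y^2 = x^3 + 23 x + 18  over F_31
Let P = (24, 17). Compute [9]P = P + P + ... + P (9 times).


k = 9 = 1001_2 (binary, LSB first: 1001)
Double-and-add from P = (24, 17):
  bit 0 = 1: acc = O + (24, 17) = (24, 17)
  bit 1 = 0: acc unchanged = (24, 17)
  bit 2 = 0: acc unchanged = (24, 17)
  bit 3 = 1: acc = (24, 17) + (6, 0) = (15, 7)

9P = (15, 7)


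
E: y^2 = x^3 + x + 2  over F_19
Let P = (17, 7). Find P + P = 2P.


Doubling: s = (3 x1^2 + a) / (2 y1)
s = (3*17^2 + 1) / (2*7) mod 19 = 5
x3 = s^2 - 2 x1 mod 19 = 5^2 - 2*17 = 10
y3 = s (x1 - x3) - y1 mod 19 = 5 * (17 - 10) - 7 = 9

2P = (10, 9)


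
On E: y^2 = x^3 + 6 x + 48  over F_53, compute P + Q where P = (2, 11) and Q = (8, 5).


P != Q, so use the chord formula.
s = (y2 - y1) / (x2 - x1) = (47) / (6) mod 53 = 52
x3 = s^2 - x1 - x2 mod 53 = 52^2 - 2 - 8 = 44
y3 = s (x1 - x3) - y1 mod 53 = 52 * (2 - 44) - 11 = 31

P + Q = (44, 31)


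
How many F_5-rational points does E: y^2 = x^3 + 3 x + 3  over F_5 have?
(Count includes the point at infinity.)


For each x in F_5, count y with y^2 = x^3 + 3 x + 3 mod 5:
  x = 3: RHS = 4, y in [2, 3]  -> 2 point(s)
  x = 4: RHS = 4, y in [2, 3]  -> 2 point(s)
Affine points: 4. Add the point at infinity: total = 5.

#E(F_5) = 5


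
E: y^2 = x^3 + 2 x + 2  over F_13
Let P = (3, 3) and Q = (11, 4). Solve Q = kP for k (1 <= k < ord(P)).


Enumerate multiples of P until we hit Q = (11, 4):
  1P = (3, 3)
  2P = (4, 3)
  3P = (6, 10)
  4P = (8, 7)
  5P = (12, 8)
  6P = (2, 12)
  7P = (11, 4)
Match found at i = 7.

k = 7


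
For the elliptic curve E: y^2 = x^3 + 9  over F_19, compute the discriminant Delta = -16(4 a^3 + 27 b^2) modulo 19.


4 a^3 + 27 b^2 = 4*0^3 + 27*9^2 = 0 + 2187 = 2187
Delta = -16 * (2187) = -34992
Delta mod 19 = 6

Delta = 6 (mod 19)


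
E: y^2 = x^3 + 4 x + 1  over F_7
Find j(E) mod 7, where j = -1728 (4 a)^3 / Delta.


Delta = -16(4 a^3 + 27 b^2) mod 7 = 1
-1728 * (4 a)^3 = -1728 * (4*4)^3 mod 7 = 1
j = 1 * 1^(-1) mod 7 = 1

j = 1 (mod 7)


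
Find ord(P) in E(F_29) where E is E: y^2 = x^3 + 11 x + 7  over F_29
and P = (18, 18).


Compute successive multiples of P until we hit O:
  1P = (18, 18)
  2P = (21, 4)
  3P = (15, 26)
  4P = (16, 25)
  5P = (0, 6)
  6P = (5, 10)
  7P = (28, 16)
  8P = (19, 17)
  ... (continuing to 39P)
  39P = O

ord(P) = 39


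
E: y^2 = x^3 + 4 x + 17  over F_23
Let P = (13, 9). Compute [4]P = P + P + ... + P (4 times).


k = 4 = 100_2 (binary, LSB first: 001)
Double-and-add from P = (13, 9):
  bit 0 = 0: acc unchanged = O
  bit 1 = 0: acc unchanged = O
  bit 2 = 1: acc = O + (22, 9) = (22, 9)

4P = (22, 9)


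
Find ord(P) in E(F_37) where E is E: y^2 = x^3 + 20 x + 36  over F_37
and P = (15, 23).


Compute successive multiples of P until we hit O:
  1P = (15, 23)
  2P = (32, 25)
  3P = (0, 31)
  4P = (31, 25)
  5P = (2, 11)
  6P = (11, 12)
  7P = (7, 36)
  8P = (24, 24)
  ... (continuing to 36P)
  36P = O

ord(P) = 36


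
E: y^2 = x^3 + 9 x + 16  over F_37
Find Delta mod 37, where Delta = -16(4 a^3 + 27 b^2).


4 a^3 + 27 b^2 = 4*9^3 + 27*16^2 = 2916 + 6912 = 9828
Delta = -16 * (9828) = -157248
Delta mod 37 = 2

Delta = 2 (mod 37)


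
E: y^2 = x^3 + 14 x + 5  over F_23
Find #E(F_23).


For each x in F_23, count y with y^2 = x^3 + 14 x + 5 mod 23:
  x = 2: RHS = 18, y in [8, 15]  -> 2 point(s)
  x = 5: RHS = 16, y in [4, 19]  -> 2 point(s)
  x = 6: RHS = 6, y in [11, 12]  -> 2 point(s)
  x = 7: RHS = 9, y in [3, 20]  -> 2 point(s)
  x = 8: RHS = 8, y in [10, 13]  -> 2 point(s)
  x = 9: RHS = 9, y in [3, 20]  -> 2 point(s)
  x = 10: RHS = 18, y in [8, 15]  -> 2 point(s)
  x = 11: RHS = 18, y in [8, 15]  -> 2 point(s)
  x = 14: RHS = 1, y in [1, 22]  -> 2 point(s)
  x = 15: RHS = 2, y in [5, 18]  -> 2 point(s)
  x = 16: RHS = 1, y in [1, 22]  -> 2 point(s)
  x = 17: RHS = 4, y in [2, 21]  -> 2 point(s)
  x = 19: RHS = 0, y in [0]  -> 1 point(s)
  x = 22: RHS = 13, y in [6, 17]  -> 2 point(s)
Affine points: 27. Add the point at infinity: total = 28.

#E(F_23) = 28


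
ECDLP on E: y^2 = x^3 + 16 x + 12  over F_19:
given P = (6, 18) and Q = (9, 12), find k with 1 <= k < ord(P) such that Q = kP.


Enumerate multiples of P until we hit Q = (9, 12):
  1P = (6, 18)
  2P = (13, 17)
  3P = (7, 12)
  4P = (4, 8)
  5P = (15, 13)
  6P = (3, 12)
  7P = (14, 4)
  8P = (8, 14)
  9P = (9, 7)
  10P = (9, 12)
Match found at i = 10.

k = 10


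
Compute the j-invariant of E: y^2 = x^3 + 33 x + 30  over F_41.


Delta = -16(4 a^3 + 27 b^2) mod 41 = 12
-1728 * (4 a)^3 = -1728 * (4*33)^3 mod 41 = 13
j = 13 * 12^(-1) mod 41 = 25

j = 25 (mod 41)


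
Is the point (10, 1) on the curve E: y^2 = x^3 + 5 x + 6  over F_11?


Check whether y^2 = x^3 + 5 x + 6 (mod 11) for (x, y) = (10, 1).
LHS: y^2 = 1^2 mod 11 = 1
RHS: x^3 + 5 x + 6 = 10^3 + 5*10 + 6 mod 11 = 0
LHS != RHS

No, not on the curve


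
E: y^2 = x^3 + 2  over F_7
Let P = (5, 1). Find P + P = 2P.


Doubling: s = (3 x1^2 + a) / (2 y1)
s = (3*5^2 + 0) / (2*1) mod 7 = 6
x3 = s^2 - 2 x1 mod 7 = 6^2 - 2*5 = 5
y3 = s (x1 - x3) - y1 mod 7 = 6 * (5 - 5) - 1 = 6

2P = (5, 6)


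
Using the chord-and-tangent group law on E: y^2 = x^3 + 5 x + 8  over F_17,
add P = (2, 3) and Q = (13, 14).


P != Q, so use the chord formula.
s = (y2 - y1) / (x2 - x1) = (11) / (11) mod 17 = 1
x3 = s^2 - x1 - x2 mod 17 = 1^2 - 2 - 13 = 3
y3 = s (x1 - x3) - y1 mod 17 = 1 * (2 - 3) - 3 = 13

P + Q = (3, 13)


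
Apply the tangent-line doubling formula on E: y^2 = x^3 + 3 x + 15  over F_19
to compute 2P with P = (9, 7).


Doubling: s = (3 x1^2 + a) / (2 y1)
s = (3*9^2 + 3) / (2*7) mod 19 = 4
x3 = s^2 - 2 x1 mod 19 = 4^2 - 2*9 = 17
y3 = s (x1 - x3) - y1 mod 19 = 4 * (9 - 17) - 7 = 18

2P = (17, 18)


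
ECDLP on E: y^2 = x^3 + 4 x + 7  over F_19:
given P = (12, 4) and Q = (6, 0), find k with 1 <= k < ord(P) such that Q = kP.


Enumerate multiples of P until we hit Q = (6, 0):
  1P = (12, 4)
  2P = (6, 0)
Match found at i = 2.

k = 2


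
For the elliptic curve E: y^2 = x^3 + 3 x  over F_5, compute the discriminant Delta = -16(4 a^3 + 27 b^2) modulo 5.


4 a^3 + 27 b^2 = 4*3^3 + 27*0^2 = 108 + 0 = 108
Delta = -16 * (108) = -1728
Delta mod 5 = 2

Delta = 2 (mod 5)


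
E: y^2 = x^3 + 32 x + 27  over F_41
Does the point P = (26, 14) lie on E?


Check whether y^2 = x^3 + 32 x + 27 (mod 41) for (x, y) = (26, 14).
LHS: y^2 = 14^2 mod 41 = 32
RHS: x^3 + 32 x + 27 = 26^3 + 32*26 + 27 mod 41 = 26
LHS != RHS

No, not on the curve


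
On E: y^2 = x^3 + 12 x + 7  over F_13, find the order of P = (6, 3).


Compute successive multiples of P until we hit O:
  1P = (6, 3)
  2P = (11, 1)
  3P = (5, 7)
  4P = (5, 6)
  5P = (11, 12)
  6P = (6, 10)
  7P = O

ord(P) = 7


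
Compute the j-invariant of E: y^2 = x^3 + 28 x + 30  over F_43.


Delta = -16(4 a^3 + 27 b^2) mod 43 = 17
-1728 * (4 a)^3 = -1728 * (4*28)^3 mod 43 = 2
j = 2 * 17^(-1) mod 43 = 33

j = 33 (mod 43)


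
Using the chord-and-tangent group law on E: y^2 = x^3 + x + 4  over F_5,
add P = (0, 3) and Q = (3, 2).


P != Q, so use the chord formula.
s = (y2 - y1) / (x2 - x1) = (4) / (3) mod 5 = 3
x3 = s^2 - x1 - x2 mod 5 = 3^2 - 0 - 3 = 1
y3 = s (x1 - x3) - y1 mod 5 = 3 * (0 - 1) - 3 = 4

P + Q = (1, 4)


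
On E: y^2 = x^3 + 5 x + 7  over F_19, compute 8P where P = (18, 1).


k = 8 = 1000_2 (binary, LSB first: 0001)
Double-and-add from P = (18, 1):
  bit 0 = 0: acc unchanged = O
  bit 1 = 0: acc unchanged = O
  bit 2 = 0: acc unchanged = O
  bit 3 = 1: acc = O + (18, 18) = (18, 18)

8P = (18, 18)


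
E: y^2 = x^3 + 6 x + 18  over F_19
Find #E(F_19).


For each x in F_19, count y with y^2 = x^3 + 6 x + 18 mod 19:
  x = 1: RHS = 6, y in [5, 14]  -> 2 point(s)
  x = 2: RHS = 0, y in [0]  -> 1 point(s)
  x = 3: RHS = 6, y in [5, 14]  -> 2 point(s)
  x = 4: RHS = 11, y in [7, 12]  -> 2 point(s)
  x = 6: RHS = 4, y in [2, 17]  -> 2 point(s)
  x = 7: RHS = 4, y in [2, 17]  -> 2 point(s)
  x = 11: RHS = 9, y in [3, 16]  -> 2 point(s)
  x = 15: RHS = 6, y in [5, 14]  -> 2 point(s)
  x = 16: RHS = 11, y in [7, 12]  -> 2 point(s)
  x = 17: RHS = 17, y in [6, 13]  -> 2 point(s)
  x = 18: RHS = 11, y in [7, 12]  -> 2 point(s)
Affine points: 21. Add the point at infinity: total = 22.

#E(F_19) = 22


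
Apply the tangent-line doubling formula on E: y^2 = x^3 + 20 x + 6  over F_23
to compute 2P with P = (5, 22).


Doubling: s = (3 x1^2 + a) / (2 y1)
s = (3*5^2 + 20) / (2*22) mod 23 = 10
x3 = s^2 - 2 x1 mod 23 = 10^2 - 2*5 = 21
y3 = s (x1 - x3) - y1 mod 23 = 10 * (5 - 21) - 22 = 2

2P = (21, 2)


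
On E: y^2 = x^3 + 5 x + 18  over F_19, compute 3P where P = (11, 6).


k = 3 = 11_2 (binary, LSB first: 11)
Double-and-add from P = (11, 6):
  bit 0 = 1: acc = O + (11, 6) = (11, 6)
  bit 1 = 1: acc = (11, 6) + (17, 0) = (11, 13)

3P = (11, 13)


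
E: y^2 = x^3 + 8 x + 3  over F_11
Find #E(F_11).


For each x in F_11, count y with y^2 = x^3 + 8 x + 3 mod 11:
  x = 0: RHS = 3, y in [5, 6]  -> 2 point(s)
  x = 1: RHS = 1, y in [1, 10]  -> 2 point(s)
  x = 2: RHS = 5, y in [4, 7]  -> 2 point(s)
  x = 4: RHS = 0, y in [0]  -> 1 point(s)
  x = 5: RHS = 3, y in [5, 6]  -> 2 point(s)
  x = 6: RHS = 3, y in [5, 6]  -> 2 point(s)
  x = 9: RHS = 1, y in [1, 10]  -> 2 point(s)
  x = 10: RHS = 5, y in [4, 7]  -> 2 point(s)
Affine points: 15. Add the point at infinity: total = 16.

#E(F_11) = 16


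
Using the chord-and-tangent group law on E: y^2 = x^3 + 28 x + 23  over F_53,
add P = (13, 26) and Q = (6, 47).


P != Q, so use the chord formula.
s = (y2 - y1) / (x2 - x1) = (21) / (46) mod 53 = 50
x3 = s^2 - x1 - x2 mod 53 = 50^2 - 13 - 6 = 43
y3 = s (x1 - x3) - y1 mod 53 = 50 * (13 - 43) - 26 = 11

P + Q = (43, 11)


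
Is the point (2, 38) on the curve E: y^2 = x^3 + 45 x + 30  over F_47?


Check whether y^2 = x^3 + 45 x + 30 (mod 47) for (x, y) = (2, 38).
LHS: y^2 = 38^2 mod 47 = 34
RHS: x^3 + 45 x + 30 = 2^3 + 45*2 + 30 mod 47 = 34
LHS = RHS

Yes, on the curve


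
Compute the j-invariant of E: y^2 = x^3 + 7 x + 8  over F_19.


Delta = -16(4 a^3 + 27 b^2) mod 19 = 9
-1728 * (4 a)^3 = -1728 * (4*7)^3 mod 19 = 7
j = 7 * 9^(-1) mod 19 = 5

j = 5 (mod 19)


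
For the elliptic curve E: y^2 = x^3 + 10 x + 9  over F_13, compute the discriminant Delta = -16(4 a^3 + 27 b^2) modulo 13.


4 a^3 + 27 b^2 = 4*10^3 + 27*9^2 = 4000 + 2187 = 6187
Delta = -16 * (6187) = -98992
Delta mod 13 = 3

Delta = 3 (mod 13)


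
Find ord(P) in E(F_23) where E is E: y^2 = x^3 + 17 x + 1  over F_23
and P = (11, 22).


Compute successive multiples of P until we hit O:
  1P = (11, 22)
  2P = (14, 19)
  3P = (22, 12)
  4P = (22, 11)
  5P = (14, 4)
  6P = (11, 1)
  7P = O

ord(P) = 7


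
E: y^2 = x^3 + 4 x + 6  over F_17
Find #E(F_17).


For each x in F_17, count y with y^2 = x^3 + 4 x + 6 mod 17:
  x = 4: RHS = 1, y in [1, 16]  -> 2 point(s)
  x = 5: RHS = 15, y in [7, 10]  -> 2 point(s)
  x = 6: RHS = 8, y in [5, 12]  -> 2 point(s)
  x = 10: RHS = 9, y in [3, 14]  -> 2 point(s)
  x = 11: RHS = 4, y in [2, 15]  -> 2 point(s)
  x = 14: RHS = 1, y in [1, 16]  -> 2 point(s)
  x = 16: RHS = 1, y in [1, 16]  -> 2 point(s)
Affine points: 14. Add the point at infinity: total = 15.

#E(F_17) = 15


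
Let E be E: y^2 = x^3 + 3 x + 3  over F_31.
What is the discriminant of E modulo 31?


4 a^3 + 27 b^2 = 4*3^3 + 27*3^2 = 108 + 243 = 351
Delta = -16 * (351) = -5616
Delta mod 31 = 26

Delta = 26 (mod 31)


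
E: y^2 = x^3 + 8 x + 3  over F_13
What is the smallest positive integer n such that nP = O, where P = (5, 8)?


Compute successive multiples of P until we hit O:
  1P = (5, 8)
  2P = (0, 9)
  3P = (7, 8)
  4P = (1, 5)
  5P = (10, 11)
  6P = (2, 12)
  7P = (2, 1)
  8P = (10, 2)
  ... (continuing to 13P)
  13P = O

ord(P) = 13


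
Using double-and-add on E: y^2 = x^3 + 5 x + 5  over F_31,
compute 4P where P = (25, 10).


k = 4 = 100_2 (binary, LSB first: 001)
Double-and-add from P = (25, 10):
  bit 0 = 0: acc unchanged = O
  bit 1 = 0: acc unchanged = O
  bit 2 = 1: acc = O + (21, 28) = (21, 28)

4P = (21, 28)


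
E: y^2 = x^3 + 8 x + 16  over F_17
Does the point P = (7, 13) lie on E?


Check whether y^2 = x^3 + 8 x + 16 (mod 17) for (x, y) = (7, 13).
LHS: y^2 = 13^2 mod 17 = 16
RHS: x^3 + 8 x + 16 = 7^3 + 8*7 + 16 mod 17 = 7
LHS != RHS

No, not on the curve


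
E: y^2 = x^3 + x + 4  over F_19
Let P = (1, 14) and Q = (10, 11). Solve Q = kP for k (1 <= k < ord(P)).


Enumerate multiples of P until we hit Q = (10, 11):
  1P = (1, 14)
  2P = (5, 18)
  3P = (14, 11)
  4P = (9, 1)
  5P = (6, 6)
  6P = (10, 8)
  7P = (0, 17)
  8P = (8, 7)
  9P = (11, 15)
  10P = (11, 4)
  11P = (8, 12)
  12P = (0, 2)
  13P = (10, 11)
Match found at i = 13.

k = 13


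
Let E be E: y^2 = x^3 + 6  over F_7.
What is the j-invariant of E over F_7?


Delta = -16(4 a^3 + 27 b^2) mod 7 = 2
-1728 * (4 a)^3 = -1728 * (4*0)^3 mod 7 = 0
j = 0 * 2^(-1) mod 7 = 0

j = 0 (mod 7)


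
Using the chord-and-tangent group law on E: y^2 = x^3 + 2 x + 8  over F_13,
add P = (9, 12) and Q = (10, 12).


P != Q, so use the chord formula.
s = (y2 - y1) / (x2 - x1) = (0) / (1) mod 13 = 0
x3 = s^2 - x1 - x2 mod 13 = 0^2 - 9 - 10 = 7
y3 = s (x1 - x3) - y1 mod 13 = 0 * (9 - 7) - 12 = 1

P + Q = (7, 1)


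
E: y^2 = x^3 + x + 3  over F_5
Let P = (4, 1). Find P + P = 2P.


Doubling: s = (3 x1^2 + a) / (2 y1)
s = (3*4^2 + 1) / (2*1) mod 5 = 2
x3 = s^2 - 2 x1 mod 5 = 2^2 - 2*4 = 1
y3 = s (x1 - x3) - y1 mod 5 = 2 * (4 - 1) - 1 = 0

2P = (1, 0)


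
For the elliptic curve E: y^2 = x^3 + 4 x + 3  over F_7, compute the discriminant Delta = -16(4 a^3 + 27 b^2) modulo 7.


4 a^3 + 27 b^2 = 4*4^3 + 27*3^2 = 256 + 243 = 499
Delta = -16 * (499) = -7984
Delta mod 7 = 3

Delta = 3 (mod 7)


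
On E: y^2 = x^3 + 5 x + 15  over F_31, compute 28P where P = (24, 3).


k = 28 = 11100_2 (binary, LSB first: 00111)
Double-and-add from P = (24, 3):
  bit 0 = 0: acc unchanged = O
  bit 1 = 0: acc unchanged = O
  bit 2 = 1: acc = O + (18, 4) = (18, 4)
  bit 3 = 1: acc = (18, 4) + (30, 3) = (28, 2)
  bit 4 = 1: acc = (28, 2) + (21, 9) = (14, 15)

28P = (14, 15)


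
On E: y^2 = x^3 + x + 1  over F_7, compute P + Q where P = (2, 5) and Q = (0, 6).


P != Q, so use the chord formula.
s = (y2 - y1) / (x2 - x1) = (1) / (5) mod 7 = 3
x3 = s^2 - x1 - x2 mod 7 = 3^2 - 2 - 0 = 0
y3 = s (x1 - x3) - y1 mod 7 = 3 * (2 - 0) - 5 = 1

P + Q = (0, 1)


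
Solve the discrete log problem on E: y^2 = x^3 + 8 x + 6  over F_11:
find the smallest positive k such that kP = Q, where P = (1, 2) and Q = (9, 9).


Enumerate multiples of P until we hit Q = (9, 9):
  1P = (1, 2)
  2P = (9, 9)
Match found at i = 2.

k = 2


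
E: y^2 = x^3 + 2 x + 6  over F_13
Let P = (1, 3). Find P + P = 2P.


Doubling: s = (3 x1^2 + a) / (2 y1)
s = (3*1^2 + 2) / (2*3) mod 13 = 3
x3 = s^2 - 2 x1 mod 13 = 3^2 - 2*1 = 7
y3 = s (x1 - x3) - y1 mod 13 = 3 * (1 - 7) - 3 = 5

2P = (7, 5)


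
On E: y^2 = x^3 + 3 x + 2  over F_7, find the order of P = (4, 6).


Compute successive multiples of P until we hit O:
  1P = (4, 6)
  2P = (0, 4)
  3P = (5, 4)
  4P = (2, 4)
  5P = (2, 3)
  6P = (5, 3)
  7P = (0, 3)
  8P = (4, 1)
  ... (continuing to 9P)
  9P = O

ord(P) = 9


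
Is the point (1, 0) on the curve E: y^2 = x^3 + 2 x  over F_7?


Check whether y^2 = x^3 + 2 x + 0 (mod 7) for (x, y) = (1, 0).
LHS: y^2 = 0^2 mod 7 = 0
RHS: x^3 + 2 x + 0 = 1^3 + 2*1 + 0 mod 7 = 3
LHS != RHS

No, not on the curve


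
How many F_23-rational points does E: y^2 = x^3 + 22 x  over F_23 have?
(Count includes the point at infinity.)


For each x in F_23, count y with y^2 = x^3 + 22 x + 0 mod 23:
  x = 0: RHS = 0, y in [0]  -> 1 point(s)
  x = 1: RHS = 0, y in [0]  -> 1 point(s)
  x = 2: RHS = 6, y in [11, 12]  -> 2 point(s)
  x = 3: RHS = 1, y in [1, 22]  -> 2 point(s)
  x = 6: RHS = 3, y in [7, 16]  -> 2 point(s)
  x = 10: RHS = 1, y in [1, 22]  -> 2 point(s)
  x = 11: RHS = 9, y in [3, 20]  -> 2 point(s)
  x = 14: RHS = 16, y in [4, 19]  -> 2 point(s)
  x = 15: RHS = 2, y in [5, 18]  -> 2 point(s)
  x = 16: RHS = 9, y in [3, 20]  -> 2 point(s)
  x = 18: RHS = 18, y in [8, 15]  -> 2 point(s)
  x = 19: RHS = 9, y in [3, 20]  -> 2 point(s)
  x = 22: RHS = 0, y in [0]  -> 1 point(s)
Affine points: 23. Add the point at infinity: total = 24.

#E(F_23) = 24


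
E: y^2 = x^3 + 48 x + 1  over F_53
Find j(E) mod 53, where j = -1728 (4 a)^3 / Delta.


Delta = -16(4 a^3 + 27 b^2) mod 53 = 42
-1728 * (4 a)^3 = -1728 * (4*48)^3 mod 53 = 10
j = 10 * 42^(-1) mod 53 = 28

j = 28 (mod 53)


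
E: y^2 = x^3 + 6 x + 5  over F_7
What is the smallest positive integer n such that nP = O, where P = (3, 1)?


Compute successive multiples of P until we hit O:
  1P = (3, 1)
  2P = (2, 5)
  3P = (4, 3)
  4P = (4, 4)
  5P = (2, 2)
  6P = (3, 6)
  7P = O

ord(P) = 7


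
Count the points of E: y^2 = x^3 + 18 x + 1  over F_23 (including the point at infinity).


For each x in F_23, count y with y^2 = x^3 + 18 x + 1 mod 23:
  x = 0: RHS = 1, y in [1, 22]  -> 2 point(s)
  x = 3: RHS = 13, y in [6, 17]  -> 2 point(s)
  x = 5: RHS = 9, y in [3, 20]  -> 2 point(s)
  x = 6: RHS = 3, y in [7, 16]  -> 2 point(s)
  x = 8: RHS = 13, y in [6, 17]  -> 2 point(s)
  x = 9: RHS = 18, y in [8, 15]  -> 2 point(s)
  x = 10: RHS = 8, y in [10, 13]  -> 2 point(s)
  x = 11: RHS = 12, y in [9, 14]  -> 2 point(s)
  x = 12: RHS = 13, y in [6, 17]  -> 2 point(s)
  x = 15: RHS = 12, y in [9, 14]  -> 2 point(s)
  x = 18: RHS = 16, y in [4, 19]  -> 2 point(s)
  x = 19: RHS = 3, y in [7, 16]  -> 2 point(s)
  x = 20: RHS = 12, y in [9, 14]  -> 2 point(s)
  x = 21: RHS = 3, y in [7, 16]  -> 2 point(s)
Affine points: 28. Add the point at infinity: total = 29.

#E(F_23) = 29


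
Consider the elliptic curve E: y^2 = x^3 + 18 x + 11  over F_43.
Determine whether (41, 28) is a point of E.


Check whether y^2 = x^3 + 18 x + 11 (mod 43) for (x, y) = (41, 28).
LHS: y^2 = 28^2 mod 43 = 10
RHS: x^3 + 18 x + 11 = 41^3 + 18*41 + 11 mod 43 = 10
LHS = RHS

Yes, on the curve


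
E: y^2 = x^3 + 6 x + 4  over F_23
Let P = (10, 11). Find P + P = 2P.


Doubling: s = (3 x1^2 + a) / (2 y1)
s = (3*10^2 + 6) / (2*11) mod 23 = 16
x3 = s^2 - 2 x1 mod 23 = 16^2 - 2*10 = 6
y3 = s (x1 - x3) - y1 mod 23 = 16 * (10 - 6) - 11 = 7

2P = (6, 7)


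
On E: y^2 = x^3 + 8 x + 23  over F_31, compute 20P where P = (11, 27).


k = 20 = 10100_2 (binary, LSB first: 00101)
Double-and-add from P = (11, 27):
  bit 0 = 0: acc unchanged = O
  bit 1 = 0: acc unchanged = O
  bit 2 = 1: acc = O + (1, 30) = (1, 30)
  bit 3 = 0: acc unchanged = (1, 30)
  bit 4 = 1: acc = (1, 30) + (18, 27) = (16, 0)

20P = (16, 0)


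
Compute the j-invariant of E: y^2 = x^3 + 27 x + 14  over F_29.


Delta = -16(4 a^3 + 27 b^2) mod 29 = 27
-1728 * (4 a)^3 = -1728 * (4*27)^3 mod 29 = 4
j = 4 * 27^(-1) mod 29 = 27

j = 27 (mod 29)


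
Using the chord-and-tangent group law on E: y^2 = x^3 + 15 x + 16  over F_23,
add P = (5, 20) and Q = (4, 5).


P != Q, so use the chord formula.
s = (y2 - y1) / (x2 - x1) = (8) / (22) mod 23 = 15
x3 = s^2 - x1 - x2 mod 23 = 15^2 - 5 - 4 = 9
y3 = s (x1 - x3) - y1 mod 23 = 15 * (5 - 9) - 20 = 12

P + Q = (9, 12)


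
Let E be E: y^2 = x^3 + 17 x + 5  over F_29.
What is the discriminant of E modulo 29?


4 a^3 + 27 b^2 = 4*17^3 + 27*5^2 = 19652 + 675 = 20327
Delta = -16 * (20327) = -325232
Delta mod 29 = 3

Delta = 3 (mod 29)


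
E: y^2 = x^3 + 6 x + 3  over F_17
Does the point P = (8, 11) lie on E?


Check whether y^2 = x^3 + 6 x + 3 (mod 17) for (x, y) = (8, 11).
LHS: y^2 = 11^2 mod 17 = 2
RHS: x^3 + 6 x + 3 = 8^3 + 6*8 + 3 mod 17 = 2
LHS = RHS

Yes, on the curve


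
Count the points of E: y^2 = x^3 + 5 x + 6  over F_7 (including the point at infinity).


For each x in F_7, count y with y^2 = x^3 + 5 x + 6 mod 7:
  x = 5: RHS = 2, y in [3, 4]  -> 2 point(s)
  x = 6: RHS = 0, y in [0]  -> 1 point(s)
Affine points: 3. Add the point at infinity: total = 4.

#E(F_7) = 4


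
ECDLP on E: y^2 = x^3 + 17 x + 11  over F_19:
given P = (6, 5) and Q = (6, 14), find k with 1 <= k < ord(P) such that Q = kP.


Enumerate multiples of P until we hit Q = (6, 14):
  1P = (6, 5)
  2P = (16, 3)
  3P = (13, 4)
  4P = (7, 6)
  5P = (7, 13)
  6P = (13, 15)
  7P = (16, 16)
  8P = (6, 14)
Match found at i = 8.

k = 8


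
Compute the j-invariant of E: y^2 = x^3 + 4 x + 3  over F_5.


Delta = -16(4 a^3 + 27 b^2) mod 5 = 1
-1728 * (4 a)^3 = -1728 * (4*4)^3 mod 5 = 2
j = 2 * 1^(-1) mod 5 = 2

j = 2 (mod 5)


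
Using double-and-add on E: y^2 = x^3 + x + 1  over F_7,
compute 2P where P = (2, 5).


k = 2 = 10_2 (binary, LSB first: 01)
Double-and-add from P = (2, 5):
  bit 0 = 0: acc unchanged = O
  bit 1 = 1: acc = O + (0, 6) = (0, 6)

2P = (0, 6)


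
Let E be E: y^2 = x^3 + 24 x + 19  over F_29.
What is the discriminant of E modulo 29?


4 a^3 + 27 b^2 = 4*24^3 + 27*19^2 = 55296 + 9747 = 65043
Delta = -16 * (65043) = -1040688
Delta mod 29 = 6

Delta = 6 (mod 29)


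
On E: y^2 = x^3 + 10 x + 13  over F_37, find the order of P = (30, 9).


Compute successive multiples of P until we hit O:
  1P = (30, 9)
  2P = (5, 22)
  3P = (6, 17)
  4P = (34, 17)
  5P = (14, 23)
  6P = (14, 14)
  7P = (34, 20)
  8P = (6, 20)
  ... (continuing to 11P)
  11P = O

ord(P) = 11


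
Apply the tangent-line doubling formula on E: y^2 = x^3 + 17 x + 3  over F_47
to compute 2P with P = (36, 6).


Doubling: s = (3 x1^2 + a) / (2 y1)
s = (3*36^2 + 17) / (2*6) mod 47 = 16
x3 = s^2 - 2 x1 mod 47 = 16^2 - 2*36 = 43
y3 = s (x1 - x3) - y1 mod 47 = 16 * (36 - 43) - 6 = 23

2P = (43, 23)


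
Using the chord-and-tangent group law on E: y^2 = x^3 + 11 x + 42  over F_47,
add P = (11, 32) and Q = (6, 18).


P != Q, so use the chord formula.
s = (y2 - y1) / (x2 - x1) = (33) / (42) mod 47 = 31
x3 = s^2 - x1 - x2 mod 47 = 31^2 - 11 - 6 = 4
y3 = s (x1 - x3) - y1 mod 47 = 31 * (11 - 4) - 32 = 44

P + Q = (4, 44)


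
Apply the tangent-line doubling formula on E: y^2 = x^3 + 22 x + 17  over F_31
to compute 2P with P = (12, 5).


Doubling: s = (3 x1^2 + a) / (2 y1)
s = (3*12^2 + 22) / (2*5) mod 31 = 2
x3 = s^2 - 2 x1 mod 31 = 2^2 - 2*12 = 11
y3 = s (x1 - x3) - y1 mod 31 = 2 * (12 - 11) - 5 = 28

2P = (11, 28)


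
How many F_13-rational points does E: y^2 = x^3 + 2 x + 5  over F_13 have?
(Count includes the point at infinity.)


For each x in F_13, count y with y^2 = x^3 + 2 x + 5 mod 13:
  x = 2: RHS = 4, y in [2, 11]  -> 2 point(s)
  x = 3: RHS = 12, y in [5, 8]  -> 2 point(s)
  x = 4: RHS = 12, y in [5, 8]  -> 2 point(s)
  x = 5: RHS = 10, y in [6, 7]  -> 2 point(s)
  x = 6: RHS = 12, y in [5, 8]  -> 2 point(s)
  x = 8: RHS = 0, y in [0]  -> 1 point(s)
Affine points: 11. Add the point at infinity: total = 12.

#E(F_13) = 12


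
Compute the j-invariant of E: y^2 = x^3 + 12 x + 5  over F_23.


Delta = -16(4 a^3 + 27 b^2) mod 23 = 2
-1728 * (4 a)^3 = -1728 * (4*12)^3 mod 23 = 22
j = 22 * 2^(-1) mod 23 = 11

j = 11 (mod 23)


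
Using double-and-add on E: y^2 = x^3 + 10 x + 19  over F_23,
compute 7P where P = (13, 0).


k = 7 = 111_2 (binary, LSB first: 111)
Double-and-add from P = (13, 0):
  bit 0 = 1: acc = O + (13, 0) = (13, 0)
  bit 1 = 1: acc = (13, 0) + O = (13, 0)
  bit 2 = 1: acc = (13, 0) + O = (13, 0)

7P = (13, 0)


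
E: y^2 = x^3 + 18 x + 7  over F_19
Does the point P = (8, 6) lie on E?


Check whether y^2 = x^3 + 18 x + 7 (mod 19) for (x, y) = (8, 6).
LHS: y^2 = 6^2 mod 19 = 17
RHS: x^3 + 18 x + 7 = 8^3 + 18*8 + 7 mod 19 = 17
LHS = RHS

Yes, on the curve


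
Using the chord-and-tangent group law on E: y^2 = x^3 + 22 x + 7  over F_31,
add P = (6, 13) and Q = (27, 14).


P != Q, so use the chord formula.
s = (y2 - y1) / (x2 - x1) = (1) / (21) mod 31 = 3
x3 = s^2 - x1 - x2 mod 31 = 3^2 - 6 - 27 = 7
y3 = s (x1 - x3) - y1 mod 31 = 3 * (6 - 7) - 13 = 15

P + Q = (7, 15)


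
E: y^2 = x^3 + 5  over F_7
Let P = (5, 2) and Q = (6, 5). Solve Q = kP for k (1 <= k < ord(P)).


Enumerate multiples of P until we hit Q = (6, 5):
  1P = (5, 2)
  2P = (6, 2)
  3P = (3, 5)
  4P = (3, 2)
  5P = (6, 5)
Match found at i = 5.

k = 5


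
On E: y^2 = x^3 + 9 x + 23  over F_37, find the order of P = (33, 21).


Compute successive multiples of P until we hit O:
  1P = (33, 21)
  2P = (24, 15)
  3P = (1, 25)
  4P = (14, 9)
  5P = (11, 26)
  6P = (26, 6)
  7P = (6, 21)
  8P = (35, 16)
  ... (continuing to 40P)
  40P = O

ord(P) = 40


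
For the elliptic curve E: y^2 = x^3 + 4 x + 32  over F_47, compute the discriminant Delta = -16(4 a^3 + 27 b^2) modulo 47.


4 a^3 + 27 b^2 = 4*4^3 + 27*32^2 = 256 + 27648 = 27904
Delta = -16 * (27904) = -446464
Delta mod 47 = 36

Delta = 36 (mod 47)


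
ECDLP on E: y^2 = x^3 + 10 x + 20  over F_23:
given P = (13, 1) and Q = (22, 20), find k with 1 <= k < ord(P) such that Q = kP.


Enumerate multiples of P until we hit Q = (22, 20):
  1P = (13, 1)
  2P = (10, 4)
  3P = (1, 10)
  4P = (11, 9)
  5P = (15, 7)
  6P = (4, 3)
  7P = (14, 12)
  8P = (2, 5)
  9P = (3, 10)
  10P = (20, 3)
  11P = (22, 3)
  12P = (19, 13)
  13P = (18, 12)
  14P = (18, 11)
  15P = (19, 10)
  16P = (22, 20)
Match found at i = 16.

k = 16


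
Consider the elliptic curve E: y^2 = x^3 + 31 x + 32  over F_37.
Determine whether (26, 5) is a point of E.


Check whether y^2 = x^3 + 31 x + 32 (mod 37) for (x, y) = (26, 5).
LHS: y^2 = 5^2 mod 37 = 25
RHS: x^3 + 31 x + 32 = 26^3 + 31*26 + 32 mod 37 = 25
LHS = RHS

Yes, on the curve


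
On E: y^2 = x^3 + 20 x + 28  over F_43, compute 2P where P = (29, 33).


Doubling: s = (3 x1^2 + a) / (2 y1)
s = (3*29^2 + 20) / (2*33) mod 43 = 4
x3 = s^2 - 2 x1 mod 43 = 4^2 - 2*29 = 1
y3 = s (x1 - x3) - y1 mod 43 = 4 * (29 - 1) - 33 = 36

2P = (1, 36)


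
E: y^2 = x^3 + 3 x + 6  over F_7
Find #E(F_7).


For each x in F_7, count y with y^2 = x^3 + 3 x + 6 mod 7:
  x = 3: RHS = 0, y in [0]  -> 1 point(s)
  x = 6: RHS = 2, y in [3, 4]  -> 2 point(s)
Affine points: 3. Add the point at infinity: total = 4.

#E(F_7) = 4


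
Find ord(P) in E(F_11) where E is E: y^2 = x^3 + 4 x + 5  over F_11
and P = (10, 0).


Compute successive multiples of P until we hit O:
  1P = (10, 0)
  2P = O

ord(P) = 2


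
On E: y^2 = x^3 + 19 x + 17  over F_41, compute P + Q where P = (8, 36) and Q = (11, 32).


P != Q, so use the chord formula.
s = (y2 - y1) / (x2 - x1) = (37) / (3) mod 41 = 26
x3 = s^2 - x1 - x2 mod 41 = 26^2 - 8 - 11 = 1
y3 = s (x1 - x3) - y1 mod 41 = 26 * (8 - 1) - 36 = 23

P + Q = (1, 23)


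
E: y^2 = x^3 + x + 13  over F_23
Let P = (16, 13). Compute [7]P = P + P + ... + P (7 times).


k = 7 = 111_2 (binary, LSB first: 111)
Double-and-add from P = (16, 13):
  bit 0 = 1: acc = O + (16, 13) = (16, 13)
  bit 1 = 1: acc = (16, 13) + (20, 12) = (0, 6)
  bit 2 = 1: acc = (0, 6) + (8, 2) = (21, 16)

7P = (21, 16)


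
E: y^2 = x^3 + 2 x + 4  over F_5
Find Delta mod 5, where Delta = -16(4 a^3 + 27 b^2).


4 a^3 + 27 b^2 = 4*2^3 + 27*4^2 = 32 + 432 = 464
Delta = -16 * (464) = -7424
Delta mod 5 = 1

Delta = 1 (mod 5)


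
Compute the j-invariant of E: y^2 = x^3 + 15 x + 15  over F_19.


Delta = -16(4 a^3 + 27 b^2) mod 19 = 15
-1728 * (4 a)^3 = -1728 * (4*15)^3 mod 19 = 8
j = 8 * 15^(-1) mod 19 = 17

j = 17 (mod 19)


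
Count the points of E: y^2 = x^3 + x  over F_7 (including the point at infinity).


For each x in F_7, count y with y^2 = x^3 + 1 x + 0 mod 7:
  x = 0: RHS = 0, y in [0]  -> 1 point(s)
  x = 1: RHS = 2, y in [3, 4]  -> 2 point(s)
  x = 3: RHS = 2, y in [3, 4]  -> 2 point(s)
  x = 5: RHS = 4, y in [2, 5]  -> 2 point(s)
Affine points: 7. Add the point at infinity: total = 8.

#E(F_7) = 8


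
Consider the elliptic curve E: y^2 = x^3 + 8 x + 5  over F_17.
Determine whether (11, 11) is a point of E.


Check whether y^2 = x^3 + 8 x + 5 (mod 17) for (x, y) = (11, 11).
LHS: y^2 = 11^2 mod 17 = 2
RHS: x^3 + 8 x + 5 = 11^3 + 8*11 + 5 mod 17 = 13
LHS != RHS

No, not on the curve


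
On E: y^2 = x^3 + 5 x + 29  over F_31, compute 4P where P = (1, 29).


k = 4 = 100_2 (binary, LSB first: 001)
Double-and-add from P = (1, 29):
  bit 0 = 0: acc unchanged = O
  bit 1 = 0: acc unchanged = O
  bit 2 = 1: acc = O + (1, 2) = (1, 2)

4P = (1, 2)


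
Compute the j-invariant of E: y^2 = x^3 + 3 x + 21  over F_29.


Delta = -16(4 a^3 + 27 b^2) mod 29 = 1
-1728 * (4 a)^3 = -1728 * (4*3)^3 mod 29 = 1
j = 1 * 1^(-1) mod 29 = 1

j = 1 (mod 29)


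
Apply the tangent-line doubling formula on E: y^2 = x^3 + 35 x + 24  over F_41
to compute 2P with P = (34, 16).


Doubling: s = (3 x1^2 + a) / (2 y1)
s = (3*34^2 + 35) / (2*16) mod 41 = 39
x3 = s^2 - 2 x1 mod 41 = 39^2 - 2*34 = 18
y3 = s (x1 - x3) - y1 mod 41 = 39 * (34 - 18) - 16 = 34

2P = (18, 34)


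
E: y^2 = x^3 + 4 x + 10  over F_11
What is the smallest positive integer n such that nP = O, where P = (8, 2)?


Compute successive multiples of P until we hit O:
  1P = (8, 2)
  2P = (9, 4)
  3P = (9, 7)
  4P = (8, 9)
  5P = O

ord(P) = 5


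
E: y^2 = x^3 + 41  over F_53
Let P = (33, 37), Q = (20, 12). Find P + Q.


P != Q, so use the chord formula.
s = (y2 - y1) / (x2 - x1) = (28) / (40) mod 53 = 6
x3 = s^2 - x1 - x2 mod 53 = 6^2 - 33 - 20 = 36
y3 = s (x1 - x3) - y1 mod 53 = 6 * (33 - 36) - 37 = 51

P + Q = (36, 51)


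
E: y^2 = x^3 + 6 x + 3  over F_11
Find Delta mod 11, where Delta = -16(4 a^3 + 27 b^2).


4 a^3 + 27 b^2 = 4*6^3 + 27*3^2 = 864 + 243 = 1107
Delta = -16 * (1107) = -17712
Delta mod 11 = 9

Delta = 9 (mod 11)


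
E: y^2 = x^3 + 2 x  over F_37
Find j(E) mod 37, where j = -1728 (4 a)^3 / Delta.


Delta = -16(4 a^3 + 27 b^2) mod 37 = 6
-1728 * (4 a)^3 = -1728 * (4*2)^3 mod 37 = 8
j = 8 * 6^(-1) mod 37 = 26

j = 26 (mod 37)


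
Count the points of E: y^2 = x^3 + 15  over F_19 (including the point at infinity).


For each x in F_19, count y with y^2 = x^3 + 0 x + 15 mod 19:
  x = 1: RHS = 16, y in [4, 15]  -> 2 point(s)
  x = 2: RHS = 4, y in [2, 17]  -> 2 point(s)
  x = 3: RHS = 4, y in [2, 17]  -> 2 point(s)
  x = 5: RHS = 7, y in [8, 11]  -> 2 point(s)
  x = 7: RHS = 16, y in [4, 15]  -> 2 point(s)
  x = 11: RHS = 16, y in [4, 15]  -> 2 point(s)
  x = 14: RHS = 4, y in [2, 17]  -> 2 point(s)
  x = 16: RHS = 7, y in [8, 11]  -> 2 point(s)
  x = 17: RHS = 7, y in [8, 11]  -> 2 point(s)
Affine points: 18. Add the point at infinity: total = 19.

#E(F_19) = 19


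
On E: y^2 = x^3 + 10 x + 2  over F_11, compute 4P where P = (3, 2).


k = 4 = 100_2 (binary, LSB first: 001)
Double-and-add from P = (3, 2):
  bit 0 = 0: acc unchanged = O
  bit 1 = 0: acc unchanged = O
  bit 2 = 1: acc = O + (8, 0) = (8, 0)

4P = (8, 0)


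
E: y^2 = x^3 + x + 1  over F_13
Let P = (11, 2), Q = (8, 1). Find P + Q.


P != Q, so use the chord formula.
s = (y2 - y1) / (x2 - x1) = (12) / (10) mod 13 = 9
x3 = s^2 - x1 - x2 mod 13 = 9^2 - 11 - 8 = 10
y3 = s (x1 - x3) - y1 mod 13 = 9 * (11 - 10) - 2 = 7

P + Q = (10, 7)


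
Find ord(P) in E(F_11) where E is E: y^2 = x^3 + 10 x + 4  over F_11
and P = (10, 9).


Compute successive multiples of P until we hit O:
  1P = (10, 9)
  2P = (5, 5)
  3P = (5, 6)
  4P = (10, 2)
  5P = O

ord(P) = 5


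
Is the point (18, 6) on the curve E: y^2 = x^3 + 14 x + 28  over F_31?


Check whether y^2 = x^3 + 14 x + 28 (mod 31) for (x, y) = (18, 6).
LHS: y^2 = 6^2 mod 31 = 5
RHS: x^3 + 14 x + 28 = 18^3 + 14*18 + 28 mod 31 = 5
LHS = RHS

Yes, on the curve


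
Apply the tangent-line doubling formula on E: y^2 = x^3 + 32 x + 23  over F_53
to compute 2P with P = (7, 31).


Doubling: s = (3 x1^2 + a) / (2 y1)
s = (3*7^2 + 32) / (2*31) mod 53 = 14
x3 = s^2 - 2 x1 mod 53 = 14^2 - 2*7 = 23
y3 = s (x1 - x3) - y1 mod 53 = 14 * (7 - 23) - 31 = 10

2P = (23, 10)


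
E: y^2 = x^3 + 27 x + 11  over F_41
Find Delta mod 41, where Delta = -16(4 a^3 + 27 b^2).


4 a^3 + 27 b^2 = 4*27^3 + 27*11^2 = 78732 + 3267 = 81999
Delta = -16 * (81999) = -1311984
Delta mod 41 = 16

Delta = 16 (mod 41)


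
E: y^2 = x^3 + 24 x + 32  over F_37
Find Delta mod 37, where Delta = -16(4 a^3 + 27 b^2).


4 a^3 + 27 b^2 = 4*24^3 + 27*32^2 = 55296 + 27648 = 82944
Delta = -16 * (82944) = -1327104
Delta mod 37 = 12

Delta = 12 (mod 37)


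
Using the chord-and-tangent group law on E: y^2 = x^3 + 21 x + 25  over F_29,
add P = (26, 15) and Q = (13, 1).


P != Q, so use the chord formula.
s = (y2 - y1) / (x2 - x1) = (15) / (16) mod 29 = 10
x3 = s^2 - x1 - x2 mod 29 = 10^2 - 26 - 13 = 3
y3 = s (x1 - x3) - y1 mod 29 = 10 * (26 - 3) - 15 = 12

P + Q = (3, 12)


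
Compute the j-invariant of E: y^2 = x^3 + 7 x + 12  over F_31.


Delta = -16(4 a^3 + 27 b^2) mod 31 = 5
-1728 * (4 a)^3 = -1728 * (4*7)^3 mod 31 = 1
j = 1 * 5^(-1) mod 31 = 25

j = 25 (mod 31)


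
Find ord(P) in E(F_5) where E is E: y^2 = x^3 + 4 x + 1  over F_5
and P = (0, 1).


Compute successive multiples of P until we hit O:
  1P = (0, 1)
  2P = (4, 1)
  3P = (1, 4)
  4P = (3, 0)
  5P = (1, 1)
  6P = (4, 4)
  7P = (0, 4)
  8P = O

ord(P) = 8


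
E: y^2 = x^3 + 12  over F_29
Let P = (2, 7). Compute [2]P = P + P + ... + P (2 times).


k = 2 = 10_2 (binary, LSB first: 01)
Double-and-add from P = (2, 7):
  bit 0 = 0: acc unchanged = O
  bit 1 = 1: acc = O + (21, 14) = (21, 14)

2P = (21, 14)


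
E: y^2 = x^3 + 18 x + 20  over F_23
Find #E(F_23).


For each x in F_23, count y with y^2 = x^3 + 18 x + 20 mod 23:
  x = 1: RHS = 16, y in [4, 19]  -> 2 point(s)
  x = 2: RHS = 18, y in [8, 15]  -> 2 point(s)
  x = 3: RHS = 9, y in [3, 20]  -> 2 point(s)
  x = 4: RHS = 18, y in [8, 15]  -> 2 point(s)
  x = 7: RHS = 6, y in [11, 12]  -> 2 point(s)
  x = 8: RHS = 9, y in [3, 20]  -> 2 point(s)
  x = 10: RHS = 4, y in [2, 21]  -> 2 point(s)
  x = 11: RHS = 8, y in [10, 13]  -> 2 point(s)
  x = 12: RHS = 9, y in [3, 20]  -> 2 point(s)
  x = 13: RHS = 13, y in [6, 17]  -> 2 point(s)
  x = 14: RHS = 3, y in [7, 16]  -> 2 point(s)
  x = 15: RHS = 8, y in [10, 13]  -> 2 point(s)
  x = 17: RHS = 18, y in [8, 15]  -> 2 point(s)
  x = 18: RHS = 12, y in [9, 14]  -> 2 point(s)
  x = 20: RHS = 8, y in [10, 13]  -> 2 point(s)
  x = 22: RHS = 1, y in [1, 22]  -> 2 point(s)
Affine points: 32. Add the point at infinity: total = 33.

#E(F_23) = 33


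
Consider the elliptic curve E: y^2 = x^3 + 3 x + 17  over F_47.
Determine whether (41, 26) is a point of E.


Check whether y^2 = x^3 + 3 x + 17 (mod 47) for (x, y) = (41, 26).
LHS: y^2 = 26^2 mod 47 = 18
RHS: x^3 + 3 x + 17 = 41^3 + 3*41 + 17 mod 47 = 18
LHS = RHS

Yes, on the curve


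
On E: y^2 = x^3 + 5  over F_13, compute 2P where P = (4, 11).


Doubling: s = (3 x1^2 + a) / (2 y1)
s = (3*4^2 + 0) / (2*11) mod 13 = 1
x3 = s^2 - 2 x1 mod 13 = 1^2 - 2*4 = 6
y3 = s (x1 - x3) - y1 mod 13 = 1 * (4 - 6) - 11 = 0

2P = (6, 0)


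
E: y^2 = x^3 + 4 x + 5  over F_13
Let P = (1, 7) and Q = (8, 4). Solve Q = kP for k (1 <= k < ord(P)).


Enumerate multiples of P until we hit Q = (8, 4):
  1P = (1, 7)
  2P = (8, 9)
  3P = (7, 8)
  4P = (9, 9)
  5P = (12, 0)
  6P = (9, 4)
  7P = (7, 5)
  8P = (8, 4)
Match found at i = 8.

k = 8


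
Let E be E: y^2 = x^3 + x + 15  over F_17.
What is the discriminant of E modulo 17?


4 a^3 + 27 b^2 = 4*1^3 + 27*15^2 = 4 + 6075 = 6079
Delta = -16 * (6079) = -97264
Delta mod 17 = 10

Delta = 10 (mod 17)


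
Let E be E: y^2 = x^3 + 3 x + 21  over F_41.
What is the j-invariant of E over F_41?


Delta = -16(4 a^3 + 27 b^2) mod 41 = 9
-1728 * (4 a)^3 = -1728 * (4*3)^3 mod 41 = 5
j = 5 * 9^(-1) mod 41 = 37

j = 37 (mod 41)


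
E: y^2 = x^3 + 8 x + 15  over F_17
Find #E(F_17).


For each x in F_17, count y with y^2 = x^3 + 8 x + 15 mod 17:
  x = 0: RHS = 15, y in [7, 10]  -> 2 point(s)
  x = 3: RHS = 15, y in [7, 10]  -> 2 point(s)
  x = 4: RHS = 9, y in [3, 14]  -> 2 point(s)
  x = 8: RHS = 13, y in [8, 9]  -> 2 point(s)
  x = 9: RHS = 0, y in [0]  -> 1 point(s)
  x = 13: RHS = 4, y in [2, 15]  -> 2 point(s)
  x = 14: RHS = 15, y in [7, 10]  -> 2 point(s)
  x = 15: RHS = 8, y in [5, 12]  -> 2 point(s)
Affine points: 15. Add the point at infinity: total = 16.

#E(F_17) = 16


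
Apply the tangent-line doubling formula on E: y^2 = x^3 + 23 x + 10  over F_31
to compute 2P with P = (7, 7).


Doubling: s = (3 x1^2 + a) / (2 y1)
s = (3*7^2 + 23) / (2*7) mod 31 = 21
x3 = s^2 - 2 x1 mod 31 = 21^2 - 2*7 = 24
y3 = s (x1 - x3) - y1 mod 31 = 21 * (7 - 24) - 7 = 8

2P = (24, 8)


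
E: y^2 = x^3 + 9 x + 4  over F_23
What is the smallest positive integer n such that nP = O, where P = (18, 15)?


Compute successive multiples of P until we hit O:
  1P = (18, 15)
  2P = (16, 9)
  3P = (21, 22)
  4P = (15, 15)
  5P = (13, 8)
  6P = (5, 17)
  7P = (12, 0)
  8P = (5, 6)
  ... (continuing to 14P)
  14P = O

ord(P) = 14


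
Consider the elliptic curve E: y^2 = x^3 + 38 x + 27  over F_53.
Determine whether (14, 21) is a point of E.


Check whether y^2 = x^3 + 38 x + 27 (mod 53) for (x, y) = (14, 21).
LHS: y^2 = 21^2 mod 53 = 17
RHS: x^3 + 38 x + 27 = 14^3 + 38*14 + 27 mod 53 = 17
LHS = RHS

Yes, on the curve


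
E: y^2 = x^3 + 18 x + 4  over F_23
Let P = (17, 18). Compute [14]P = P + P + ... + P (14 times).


k = 14 = 1110_2 (binary, LSB first: 0111)
Double-and-add from P = (17, 18):
  bit 0 = 0: acc unchanged = O
  bit 1 = 1: acc = O + (7, 17) = (7, 17)
  bit 2 = 1: acc = (7, 17) + (4, 5) = (5, 14)
  bit 3 = 1: acc = (5, 14) + (19, 11) = (17, 5)

14P = (17, 5)


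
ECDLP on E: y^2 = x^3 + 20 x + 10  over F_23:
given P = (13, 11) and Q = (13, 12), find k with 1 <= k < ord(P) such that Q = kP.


Enumerate multiples of P until we hit Q = (13, 12):
  1P = (13, 11)
  2P = (1, 13)
  3P = (2, 14)
  4P = (21, 10)
  5P = (21, 13)
  6P = (2, 9)
  7P = (1, 10)
  8P = (13, 12)
Match found at i = 8.

k = 8


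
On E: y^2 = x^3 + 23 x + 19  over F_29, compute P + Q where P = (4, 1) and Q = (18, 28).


P != Q, so use the chord formula.
s = (y2 - y1) / (x2 - x1) = (27) / (14) mod 29 = 4
x3 = s^2 - x1 - x2 mod 29 = 4^2 - 4 - 18 = 23
y3 = s (x1 - x3) - y1 mod 29 = 4 * (4 - 23) - 1 = 10

P + Q = (23, 10)
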